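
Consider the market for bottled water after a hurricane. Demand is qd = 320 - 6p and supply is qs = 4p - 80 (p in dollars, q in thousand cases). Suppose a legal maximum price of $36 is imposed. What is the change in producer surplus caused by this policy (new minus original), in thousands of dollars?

Setting quantity demanded equal to quantity supplied, 320 - 6p = 4p - 80, gives p* = 40 and q* = 80.
The ceiling of 36 is below the equilibrium price 40, so it binds.
At p = 36: qd = 320 - 6·36 = 104 and qs = 4·36 - 80 = 64.
Producer surplus without the control is ½ · (40 - 20) · 80 = 800.
With the ceiling, producers sell 64 units at 36, so PS = ½ · (36 - 20) · 64 = 512.
Change in producer surplus = 512 - 800 = -288.

-288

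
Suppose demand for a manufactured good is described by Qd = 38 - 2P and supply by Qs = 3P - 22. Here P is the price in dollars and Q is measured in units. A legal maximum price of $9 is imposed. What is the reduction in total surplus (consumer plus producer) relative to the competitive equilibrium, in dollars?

33.75

Without the control the market clears where 38 - 2P = 3P - 22, i.e. P* = 12 and Q* = 14.
Because the ceiling (9) lies below the market-clearing price, it is binding.
At P = 9: Qd = 38 - 2·9 = 20 and Qs = 3·9 - 22 = 5.
Quantity traded falls to 5. At Q = 5 the demand price is (38 - 5)/2 = 16.5 and the supply price is (22 + 5)/3 = 9.
Deadweight loss = ½ · (16.5 - 9) · (14 - 5) = ½ · 7.5 · 9 = 33.75.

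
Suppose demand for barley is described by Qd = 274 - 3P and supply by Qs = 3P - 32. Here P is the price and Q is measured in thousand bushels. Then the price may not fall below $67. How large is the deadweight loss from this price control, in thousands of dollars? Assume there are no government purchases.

In a free market, 274 - 3P = 3P - 32 gives the equilibrium P* = 51, Q* = 121.
Because the floor (67) lies above the market-clearing price, it is binding.
At P = 67: Qd = 274 - 3·67 = 73 and Qs = 3·67 - 32 = 169.
Quantity traded falls to 73. At Q = 73 the demand price is (274 - 73)/3 = 67 and the supply price is (32 + 73)/3 = 35.
Deadweight loss = ½ · (67 - 35) · (121 - 73) = ½ · 32 · 48 = 768.

768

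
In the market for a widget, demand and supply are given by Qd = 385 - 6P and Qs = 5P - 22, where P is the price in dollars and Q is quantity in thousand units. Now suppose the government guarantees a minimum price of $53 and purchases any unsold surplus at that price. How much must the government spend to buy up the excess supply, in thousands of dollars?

Setting quantity demanded equal to quantity supplied, 385 - 6P = 5P - 22, gives P* = 37 and Q* = 163.
Because the floor (53) lies above the market-clearing price, it is binding.
At P = 53: Qd = 385 - 6·53 = 67 and Qs = 5·53 - 22 = 243.
Surplus = Qs - Qd = 176.
Government expenditure = surplus × support price = 176 × 53 = 9328.

9328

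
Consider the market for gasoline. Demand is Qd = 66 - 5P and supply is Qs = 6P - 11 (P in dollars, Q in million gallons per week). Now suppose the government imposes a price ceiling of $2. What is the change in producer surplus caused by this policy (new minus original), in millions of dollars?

In a free market, 66 - 5P = 6P - 11 gives the equilibrium P* = 7, Q* = 31.
The ceiling of 2 is below the equilibrium price 7, so it binds.
At P = 2: Qd = 66 - 5·2 = 56 and Qs = 6·2 - 11 = 1.
Producer surplus without the control is ½ · (7 - 11/6) · 31 = 961/12.
With the ceiling, producers sell 1 units at 2, so PS = ½ · (2 - 11/6) · 1 = 1/12.
Change in producer surplus = 1/12 - 961/12 = -80.

-80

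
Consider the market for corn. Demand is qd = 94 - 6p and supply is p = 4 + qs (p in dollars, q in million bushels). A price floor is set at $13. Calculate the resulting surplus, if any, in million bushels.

Rearranging supply gives qs = p - 4. Setting quantity demanded equal to quantity supplied, 94 - 6p = p - 4, gives p* = 14 and q* = 10.
The floor of 13 is below the equilibrium price 14, so it is not binding; the market clears at p* = 14, q* = 10.
Since the control does not bind, there is no surplus.

0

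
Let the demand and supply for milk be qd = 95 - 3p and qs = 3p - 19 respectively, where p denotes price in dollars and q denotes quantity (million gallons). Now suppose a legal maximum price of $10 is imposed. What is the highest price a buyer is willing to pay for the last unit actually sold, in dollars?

Without the control the market clears where 95 - 3p = 3p - 19, i.e. p* = 19 and q* = 38.
Since 10 < 19, the ceiling is binding.
At p = 10: qd = 95 - 3·10 = 65 and qs = 3·10 - 19 = 11.
Only 11 units reach the market. On the demand curve, the marginal buyer's willingness to pay at q = 11 is (95 - 11)/3 = 28.

28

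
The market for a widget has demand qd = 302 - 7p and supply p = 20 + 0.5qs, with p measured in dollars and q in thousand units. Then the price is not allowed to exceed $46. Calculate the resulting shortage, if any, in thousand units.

Rearranging supply gives qs = 2p - 40. In a free market, 302 - 7p = 2p - 40 gives the equilibrium p* = 38, q* = 36.
The ceiling of 46 is above the equilibrium price 38, so it is not binding; the market clears at p* = 38, q* = 36.
Since the control does not bind, there is no shortage.

0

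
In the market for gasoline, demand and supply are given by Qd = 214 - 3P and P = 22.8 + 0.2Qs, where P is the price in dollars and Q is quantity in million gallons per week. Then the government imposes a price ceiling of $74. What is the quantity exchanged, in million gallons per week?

Rearranging supply gives Qs = 5P - 114. Without the control the market clears where 214 - 3P = 5P - 114, i.e. P* = 41 and Q* = 91.
The ceiling of 74 is above the equilibrium price 41, so it is not binding; the market clears at P* = 41, Q* = 91.

91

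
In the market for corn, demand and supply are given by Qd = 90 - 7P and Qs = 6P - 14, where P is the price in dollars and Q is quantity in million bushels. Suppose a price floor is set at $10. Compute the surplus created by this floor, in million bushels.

Without the control the market clears where 90 - 7P = 6P - 14, i.e. P* = 8 and Q* = 34.
Since 10 > 8, the floor is binding.
At P = 10: Qd = 90 - 7·10 = 20 and Qs = 6·10 - 14 = 46.
Surplus = Qs - Qd = 46 - 20 = 26.

26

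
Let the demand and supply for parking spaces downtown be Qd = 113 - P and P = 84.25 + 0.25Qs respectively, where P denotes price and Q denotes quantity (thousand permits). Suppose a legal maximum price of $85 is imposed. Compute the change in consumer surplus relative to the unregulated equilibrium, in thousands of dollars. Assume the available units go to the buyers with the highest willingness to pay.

Rearranging supply gives Qs = 4P - 337. In a free market, 113 - P = 4P - 337 gives the equilibrium P* = 90, Q* = 23.
Since 85 < 90, the ceiling is binding.
At P = 85: Qd = 113 - 85 = 28 and Qs = 4·85 - 337 = 3.
Consumer surplus without the control is ½ · (113 - 90) · 23 = 264.5.
With the ceiling, 3 units are sold at 85 (assume they go to the highest-value buyers). The demand price at Q = 3 is 110, so CS = ½ · [(113 - 85) + (110 - 85)] · 3 = 79.5.
Change in consumer surplus = 79.5 - 264.5 = -185.

-185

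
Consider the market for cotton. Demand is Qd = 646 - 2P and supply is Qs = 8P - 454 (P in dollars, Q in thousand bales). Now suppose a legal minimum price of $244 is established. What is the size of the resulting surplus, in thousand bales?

Equilibrium: 646 - 2P = 8P - 454, so 1100 = 10P and P* = 110, Q* = 426.
Because the floor (244) lies above the market-clearing price, it is binding.
At P = 244: Qd = 646 - 2·244 = 158 and Qs = 8·244 - 454 = 1498.
Surplus = Qs - Qd = 1498 - 158 = 1340.

1340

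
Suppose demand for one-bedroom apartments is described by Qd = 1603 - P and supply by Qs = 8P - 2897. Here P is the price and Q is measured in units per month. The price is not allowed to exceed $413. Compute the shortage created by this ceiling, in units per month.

783

In a free market, 1603 - P = 8P - 2897 gives the equilibrium P* = 500, Q* = 1103.
Since 413 < 500, the ceiling is binding.
At P = 413: Qd = 1603 - 413 = 1190 and Qs = 8·413 - 2897 = 407.
Shortage = Qd - Qs = 1190 - 407 = 783.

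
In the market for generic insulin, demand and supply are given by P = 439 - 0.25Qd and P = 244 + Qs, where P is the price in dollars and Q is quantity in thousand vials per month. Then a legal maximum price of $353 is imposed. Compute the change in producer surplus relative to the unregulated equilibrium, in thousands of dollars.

Rearranging demand gives Qd = 1756 - 4P; rearranging supply gives Qs = P - 244. Equilibrium: 1756 - 4P = P - 244, so 2000 = 5P and P* = 400, Q* = 156.
Because the ceiling (353) lies below the market-clearing price, it is binding.
At P = 353: Qd = 1756 - 4·353 = 344 and Qs = 353 - 244 = 109.
Producer surplus without the control is ½ · (400 - 244) · 156 = 12168.
With the ceiling, producers sell 109 units at 353, so PS = ½ · (353 - 244) · 109 = 5940.5.
Change in producer surplus = 5940.5 - 12168 = -6227.5.

-6227.5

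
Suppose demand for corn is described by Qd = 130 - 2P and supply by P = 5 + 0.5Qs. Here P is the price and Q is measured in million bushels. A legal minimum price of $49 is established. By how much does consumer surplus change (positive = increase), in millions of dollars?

Rearranging supply gives Qs = 2P - 10. Without the control the market clears where 130 - 2P = 2P - 10, i.e. P* = 35 and Q* = 60.
The floor of 49 is above the equilibrium price 35, so it binds.
At P = 49: Qd = 130 - 2·49 = 32 and Qs = 2·49 - 10 = 88.
Consumer surplus without the control is ½ · (65 - 35) · 60 = 900.
With the floor, consumers buy 32 units at 49, so CS = ½ · (65 - 49) · 32 = 256.
Change in consumer surplus = 256 - 900 = -644.

-644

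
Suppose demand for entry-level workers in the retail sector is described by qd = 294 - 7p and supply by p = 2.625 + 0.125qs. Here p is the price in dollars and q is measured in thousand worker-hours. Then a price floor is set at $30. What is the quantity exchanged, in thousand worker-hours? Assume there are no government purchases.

Rearranging supply gives qs = 8p - 21. In a free market, 294 - 7p = 8p - 21 gives the equilibrium p* = 21, q* = 147.
Since 30 > 21, the floor is binding.
At p = 30: qd = 294 - 7·30 = 84 and qs = 8·30 - 21 = 219.
The quantity actually transacted is the short side, demand: 84.

84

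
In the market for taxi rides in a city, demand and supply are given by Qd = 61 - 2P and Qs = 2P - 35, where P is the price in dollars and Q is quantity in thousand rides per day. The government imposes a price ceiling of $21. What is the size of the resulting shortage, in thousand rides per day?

In a free market, 61 - 2P = 2P - 35 gives the equilibrium P* = 24, Q* = 13.
The ceiling of 21 is below the equilibrium price 24, so it binds.
At P = 21: Qd = 61 - 2·21 = 19 and Qs = 2·21 - 35 = 7.
Shortage = Qd - Qs = 19 - 7 = 12.

12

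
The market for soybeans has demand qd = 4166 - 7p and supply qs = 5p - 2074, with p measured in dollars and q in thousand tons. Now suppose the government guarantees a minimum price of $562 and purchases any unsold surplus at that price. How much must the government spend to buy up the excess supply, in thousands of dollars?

283248

Setting quantity demanded equal to quantity supplied, 4166 - 7p = 5p - 2074, gives p* = 520 and q* = 526.
Since 562 > 520, the floor is binding.
At p = 562: qd = 4166 - 7·562 = 232 and qs = 5·562 - 2074 = 736.
Surplus = qs - qd = 504.
Government expenditure = surplus × support price = 504 × 562 = 283248.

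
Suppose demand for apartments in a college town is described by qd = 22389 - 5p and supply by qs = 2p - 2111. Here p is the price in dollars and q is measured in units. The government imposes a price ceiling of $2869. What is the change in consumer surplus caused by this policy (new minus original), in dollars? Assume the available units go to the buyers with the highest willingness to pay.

2129372.6

Without the control the market clears where 22389 - 5p = 2p - 2111, i.e. p* = 3500 and q* = 4889.
The ceiling of 2869 is below the equilibrium price 3500, so it binds.
At p = 2869: qd = 22389 - 5·2869 = 8044 and qs = 2·2869 - 2111 = 3627.
Consumer surplus without the control is ½ · (4477.8 - 3500) · 4889 = 2390232.1.
With the ceiling, 3627 units are sold at 2869 (assume they go to the highest-value buyers). The demand price at q = 3627 is 3752.4, so CS = ½ · [(4477.8 - 2869) + (3752.4 - 2869)] · 3627 = 4519604.7.
Change in consumer surplus = 4519604.7 - 2390232.1 = 2129372.6.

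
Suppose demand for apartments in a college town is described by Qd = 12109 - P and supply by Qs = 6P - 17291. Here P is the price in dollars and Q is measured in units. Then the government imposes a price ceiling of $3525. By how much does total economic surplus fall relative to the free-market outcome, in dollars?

Without the control the market clears where 12109 - P = 6P - 17291, i.e. P* = 4200 and Q* = 7909.
The ceiling of 3525 is below the equilibrium price 4200, so it binds.
At P = 3525: Qd = 12109 - 3525 = 8584 and Qs = 6·3525 - 17291 = 3859.
Quantity traded falls to 3859. At Q = 3859 the demand price is 12109 - 3859 = 8250 and the supply price is (17291 + 3859)/6 = 3525.
Deadweight loss = ½ · (8250 - 3525) · (7909 - 3859) = ½ · 4725 · 4050 = 9568125.

9568125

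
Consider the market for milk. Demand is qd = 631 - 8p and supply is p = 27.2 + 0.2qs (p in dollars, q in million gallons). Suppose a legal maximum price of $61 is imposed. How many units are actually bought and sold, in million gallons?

Rearranging supply gives qs = 5p - 136. Setting quantity demanded equal to quantity supplied, 631 - 8p = 5p - 136, gives p* = 59 and q* = 159.
The ceiling of 61 is above the equilibrium price 59, so it is not binding; the market clears at p* = 59, q* = 159.

159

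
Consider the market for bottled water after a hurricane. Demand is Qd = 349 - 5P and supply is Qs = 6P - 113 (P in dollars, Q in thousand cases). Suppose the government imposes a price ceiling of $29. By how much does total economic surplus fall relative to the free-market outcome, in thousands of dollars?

1115.4

In a free market, 349 - 5P = 6P - 113 gives the equilibrium P* = 42, Q* = 139.
Because the ceiling (29) lies below the market-clearing price, it is binding.
At P = 29: Qd = 349 - 5·29 = 204 and Qs = 6·29 - 113 = 61.
Quantity traded falls to 61. At Q = 61 the demand price is (349 - 61)/5 = 57.6 and the supply price is (113 + 61)/6 = 29.
Deadweight loss = ½ · (57.6 - 29) · (139 - 61) = ½ · 28.6 · 78 = 1115.4.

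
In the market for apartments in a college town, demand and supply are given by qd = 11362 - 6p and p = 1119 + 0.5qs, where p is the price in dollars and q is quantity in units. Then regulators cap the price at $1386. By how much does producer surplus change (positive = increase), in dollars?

-266272

Rearranging supply gives qs = 2p - 2238. Without the control the market clears where 11362 - 6p = 2p - 2238, i.e. p* = 1700 and q* = 1162.
Since 1386 < 1700, the ceiling is binding.
At p = 1386: qd = 11362 - 6·1386 = 3046 and qs = 2·1386 - 2238 = 534.
Producer surplus without the control is ½ · (1700 - 1119) · 1162 = 337561.
With the ceiling, producers sell 534 units at 1386, so PS = ½ · (1386 - 1119) · 534 = 71289.
Change in producer surplus = 71289 - 337561 = -266272.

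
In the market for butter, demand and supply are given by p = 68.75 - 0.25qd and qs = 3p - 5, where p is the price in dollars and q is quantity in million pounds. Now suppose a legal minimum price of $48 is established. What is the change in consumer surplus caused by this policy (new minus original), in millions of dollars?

Rearranging demand gives qd = 275 - 4p. Equilibrium: 275 - 4p = 3p - 5, so 280 = 7p and p* = 40, q* = 115.
Because the floor (48) lies above the market-clearing price, it is binding.
At p = 48: qd = 275 - 4·48 = 83 and qs = 3·48 - 5 = 139.
Consumer surplus without the control is ½ · (68.75 - 40) · 115 = 1653.125.
With the floor, consumers buy 83 units at 48, so CS = ½ · (68.75 - 48) · 83 = 861.125.
Change in consumer surplus = 861.125 - 1653.125 = -792.

-792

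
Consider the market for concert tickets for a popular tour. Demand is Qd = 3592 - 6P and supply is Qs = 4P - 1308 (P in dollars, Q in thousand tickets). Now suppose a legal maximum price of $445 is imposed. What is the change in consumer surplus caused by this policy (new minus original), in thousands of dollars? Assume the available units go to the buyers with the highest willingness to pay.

18540

Without the control the market clears where 3592 - 6P = 4P - 1308, i.e. P* = 490 and Q* = 652.
Since 445 < 490, the ceiling is binding.
At P = 445: Qd = 3592 - 6·445 = 922 and Qs = 4·445 - 1308 = 472.
Consumer surplus without the control is ½ · (1796/3 - 490) · 652 = 106276/3.
With the ceiling, 472 units are sold at 445 (assume they go to the highest-value buyers). The demand price at Q = 472 is 520, so CS = ½ · [(1796/3 - 445) + (520 - 445)] · 472 = 161896/3.
Change in consumer surplus = 161896/3 - 106276/3 = 18540.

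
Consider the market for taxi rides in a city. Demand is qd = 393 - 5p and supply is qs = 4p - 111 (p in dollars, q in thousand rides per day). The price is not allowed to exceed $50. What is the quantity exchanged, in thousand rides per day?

In a free market, 393 - 5p = 4p - 111 gives the equilibrium p* = 56, q* = 113.
The ceiling of 50 is below the equilibrium price 56, so it binds.
At p = 50: qd = 393 - 5·50 = 143 and qs = 4·50 - 111 = 89.
The quantity actually transacted is the short side, supply: 89.

89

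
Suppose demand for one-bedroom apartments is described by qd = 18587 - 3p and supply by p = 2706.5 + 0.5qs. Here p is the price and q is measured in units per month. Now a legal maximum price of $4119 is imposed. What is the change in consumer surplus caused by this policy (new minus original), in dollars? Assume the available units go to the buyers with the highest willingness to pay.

Rearranging supply gives qs = 2p - 5413. Without the control the market clears where 18587 - 3p = 2p - 5413, i.e. p* = 4800 and q* = 4187.
Since 4119 < 4800, the ceiling is binding.
At p = 4119: qd = 18587 - 3·4119 = 6230 and qs = 2·4119 - 5413 = 2825.
Consumer surplus without the control is ½ · (18587/3 - 4800) · 4187 = 17530969/6.
With the ceiling, 2825 units are sold at 4119 (assume they go to the highest-value buyers). The demand price at q = 2825 is 5254, so CS = ½ · [(18587/3 - 4119) + (5254 - 4119)] · 2825 = 27218875/6.
Change in consumer surplus = 27218875/6 - 17530969/6 = 1614651.

1614651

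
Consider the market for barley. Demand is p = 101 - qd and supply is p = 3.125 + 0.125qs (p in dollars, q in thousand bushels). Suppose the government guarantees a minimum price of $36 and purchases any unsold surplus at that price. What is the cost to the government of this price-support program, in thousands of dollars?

Rearranging demand gives qd = 101 - p; rearranging supply gives qs = 8p - 25. Setting quantity demanded equal to quantity supplied, 101 - p = 8p - 25, gives p* = 14 and q* = 87.
The floor of 36 is above the equilibrium price 14, so it binds.
At p = 36: qd = 101 - 36 = 65 and qs = 8·36 - 25 = 263.
Surplus = qs - qd = 198.
Government expenditure = surplus × support price = 198 × 36 = 7128.

7128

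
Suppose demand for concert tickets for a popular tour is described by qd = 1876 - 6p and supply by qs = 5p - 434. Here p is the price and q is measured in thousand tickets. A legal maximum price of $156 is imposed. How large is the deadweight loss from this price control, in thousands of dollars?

13365

Without the control the market clears where 1876 - 6p = 5p - 434, i.e. p* = 210 and q* = 616.
The ceiling of 156 is below the equilibrium price 210, so it binds.
At p = 156: qd = 1876 - 6·156 = 940 and qs = 5·156 - 434 = 346.
Quantity traded falls to 346. At q = 346 the demand price is (1876 - 346)/6 = 255 and the supply price is (434 + 346)/5 = 156.
Deadweight loss = ½ · (255 - 156) · (616 - 346) = ½ · 99 · 270 = 13365.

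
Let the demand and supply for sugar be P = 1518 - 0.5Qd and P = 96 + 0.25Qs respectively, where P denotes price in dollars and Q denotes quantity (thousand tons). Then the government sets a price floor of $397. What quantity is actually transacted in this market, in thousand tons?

Rearranging demand gives Qd = 3036 - 2P; rearranging supply gives Qs = 4P - 384. Setting quantity demanded equal to quantity supplied, 3036 - 2P = 4P - 384, gives P* = 570 and Q* = 1896.
The floor of 397 is below the equilibrium price 570, so it is not binding; the market clears at P* = 570, Q* = 1896.

1896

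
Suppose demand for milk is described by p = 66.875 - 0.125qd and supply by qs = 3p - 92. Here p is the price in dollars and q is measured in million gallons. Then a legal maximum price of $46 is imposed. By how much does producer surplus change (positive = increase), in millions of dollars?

-687.5

Rearranging demand gives qd = 535 - 8p. Equilibrium: 535 - 8p = 3p - 92, so 627 = 11p and p* = 57, q* = 79.
Since 46 < 57, the ceiling is binding.
At p = 46: qd = 535 - 8·46 = 167 and qs = 3·46 - 92 = 46.
Producer surplus without the control is ½ · (57 - 92/3) · 79 = 6241/6.
With the ceiling, producers sell 46 units at 46, so PS = ½ · (46 - 92/3) · 46 = 1058/3.
Change in producer surplus = 1058/3 - 6241/6 = -687.5.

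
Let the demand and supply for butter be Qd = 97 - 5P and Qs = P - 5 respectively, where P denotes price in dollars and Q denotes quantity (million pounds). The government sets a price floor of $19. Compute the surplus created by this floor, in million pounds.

Without the control the market clears where 97 - 5P = P - 5, i.e. P* = 17 and Q* = 12.
Since 19 > 17, the floor is binding.
At P = 19: Qd = 97 - 5·19 = 2 and Qs = 19 - 5 = 14.
Surplus = Qs - Qd = 14 - 2 = 12.

12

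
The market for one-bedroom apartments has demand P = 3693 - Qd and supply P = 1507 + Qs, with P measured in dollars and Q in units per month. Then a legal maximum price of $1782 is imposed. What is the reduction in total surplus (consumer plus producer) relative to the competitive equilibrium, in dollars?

669124

Rearranging demand gives Qd = 3693 - P; rearranging supply gives Qs = P - 1507. Without the control the market clears where 3693 - P = P - 1507, i.e. P* = 2600 and Q* = 1093.
The ceiling of 1782 is below the equilibrium price 2600, so it binds.
At P = 1782: Qd = 3693 - 1782 = 1911 and Qs = 1782 - 1507 = 275.
Quantity traded falls to 275. At Q = 275 the demand price is 3693 - 275 = 3418 and the supply price is 1507 + 275 = 1782.
Deadweight loss = ½ · (3418 - 1782) · (1093 - 275) = ½ · 1636 · 818 = 669124.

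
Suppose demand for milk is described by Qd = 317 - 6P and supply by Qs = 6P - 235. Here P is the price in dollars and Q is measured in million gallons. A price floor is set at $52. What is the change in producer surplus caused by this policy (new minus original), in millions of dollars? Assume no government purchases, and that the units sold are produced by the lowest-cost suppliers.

Setting quantity demanded equal to quantity supplied, 317 - 6P = 6P - 235, gives P* = 46 and Q* = 41.
Because the floor (52) lies above the market-clearing price, it is binding.
At P = 52: Qd = 317 - 6·52 = 5 and Qs = 6·52 - 235 = 77.
Producer surplus without the control is ½ · (46 - 235/6) · 41 = 1681/12.
With the floor, 5 units are sold at 52. The supply price at Q = 5 is 40, so PS = ½ · [(52 - 235/6) + (52 - 40)] · 5 = 745/12.
Change in producer surplus = 745/12 - 1681/12 = -78.

-78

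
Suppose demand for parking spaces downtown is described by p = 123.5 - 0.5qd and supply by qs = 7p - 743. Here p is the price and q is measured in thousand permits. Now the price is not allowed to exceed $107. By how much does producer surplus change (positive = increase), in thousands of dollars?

-49.5

Rearranging demand gives qd = 247 - 2p. Setting quantity demanded equal to quantity supplied, 247 - 2p = 7p - 743, gives p* = 110 and q* = 27.
Because the ceiling (107) lies below the market-clearing price, it is binding.
At p = 107: qd = 247 - 2·107 = 33 and qs = 7·107 - 743 = 6.
Producer surplus without the control is ½ · (110 - 743/7) · 27 = 729/14.
With the ceiling, producers sell 6 units at 107, so PS = ½ · (107 - 743/7) · 6 = 18/7.
Change in producer surplus = 18/7 - 729/14 = -49.5.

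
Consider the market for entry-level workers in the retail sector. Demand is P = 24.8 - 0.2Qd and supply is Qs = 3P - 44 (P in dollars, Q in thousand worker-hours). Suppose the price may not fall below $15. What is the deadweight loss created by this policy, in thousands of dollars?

0

Rearranging demand gives Qd = 124 - 5P. Equilibrium: 124 - 5P = 3P - 44, so 168 = 8P and P* = 21, Q* = 19.
Since 15 is below P* = 21, the floor does not bind and the free-market outcome prevails.
Since the control does not bind, no trades are prevented and deadweight loss is zero.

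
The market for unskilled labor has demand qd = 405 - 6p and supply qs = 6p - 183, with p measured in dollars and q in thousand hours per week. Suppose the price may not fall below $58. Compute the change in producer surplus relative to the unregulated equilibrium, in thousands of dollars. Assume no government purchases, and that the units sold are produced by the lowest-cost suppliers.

270

In a free market, 405 - 6p = 6p - 183 gives the equilibrium p* = 49, q* = 111.
Since 58 > 49, the floor is binding.
At p = 58: qd = 405 - 6·58 = 57 and qs = 6·58 - 183 = 165.
Producer surplus without the control is ½ · (49 - 30.5) · 111 = 1026.75.
With the floor, 57 units are sold at 58. The supply price at q = 57 is 40, so PS = ½ · [(58 - 30.5) + (58 - 40)] · 57 = 1296.75.
Change in producer surplus = 1296.75 - 1026.75 = 270.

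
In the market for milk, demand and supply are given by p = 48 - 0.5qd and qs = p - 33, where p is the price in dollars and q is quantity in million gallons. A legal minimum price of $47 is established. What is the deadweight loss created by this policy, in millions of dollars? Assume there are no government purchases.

48

Rearranging demand gives qd = 96 - 2p. Setting quantity demanded equal to quantity supplied, 96 - 2p = p - 33, gives p* = 43 and q* = 10.
The floor of 47 is above the equilibrium price 43, so it binds.
At p = 47: qd = 96 - 2·47 = 2 and qs = 47 - 33 = 14.
Quantity traded falls to 2. At q = 2 the demand price is (96 - 2)/2 = 47 and the supply price is 33 + 2 = 35.
Deadweight loss = ½ · (47 - 35) · (10 - 2) = ½ · 12 · 8 = 48.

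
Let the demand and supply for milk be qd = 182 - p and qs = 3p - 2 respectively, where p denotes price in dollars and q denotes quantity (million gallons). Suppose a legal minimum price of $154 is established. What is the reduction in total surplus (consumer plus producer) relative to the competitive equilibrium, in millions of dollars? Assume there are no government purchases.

7776

Equilibrium: 182 - p = 3p - 2, so 184 = 4p and p* = 46, q* = 136.
Since 154 > 46, the floor is binding.
At p = 154: qd = 182 - 154 = 28 and qs = 3·154 - 2 = 460.
Quantity traded falls to 28. At q = 28 the demand price is 182 - 28 = 154 and the supply price is (2 + 28)/3 = 10.
Deadweight loss = ½ · (154 - 10) · (136 - 28) = ½ · 144 · 108 = 7776.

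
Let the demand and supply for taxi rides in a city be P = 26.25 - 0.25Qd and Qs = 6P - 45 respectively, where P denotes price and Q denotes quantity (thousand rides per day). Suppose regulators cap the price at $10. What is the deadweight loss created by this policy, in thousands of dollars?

Rearranging demand gives Qd = 105 - 4P. Setting quantity demanded equal to quantity supplied, 105 - 4P = 6P - 45, gives P* = 15 and Q* = 45.
Since 10 < 15, the ceiling is binding.
At P = 10: Qd = 105 - 4·10 = 65 and Qs = 6·10 - 45 = 15.
Quantity traded falls to 15. At Q = 15 the demand price is (105 - 15)/4 = 22.5 and the supply price is (45 + 15)/6 = 10.
Deadweight loss = ½ · (22.5 - 10) · (45 - 15) = ½ · 12.5 · 30 = 187.5.

187.5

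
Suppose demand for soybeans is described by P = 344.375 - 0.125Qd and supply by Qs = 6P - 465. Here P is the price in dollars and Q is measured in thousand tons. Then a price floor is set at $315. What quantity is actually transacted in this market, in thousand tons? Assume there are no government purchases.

Rearranging demand gives Qd = 2755 - 8P. In a free market, 2755 - 8P = 6P - 465 gives the equilibrium P* = 230, Q* = 915.
The floor of 315 is above the equilibrium price 230, so it binds.
At P = 315: Qd = 2755 - 8·315 = 235 and Qs = 6·315 - 465 = 1425.
The quantity actually transacted is the short side, demand: 235.

235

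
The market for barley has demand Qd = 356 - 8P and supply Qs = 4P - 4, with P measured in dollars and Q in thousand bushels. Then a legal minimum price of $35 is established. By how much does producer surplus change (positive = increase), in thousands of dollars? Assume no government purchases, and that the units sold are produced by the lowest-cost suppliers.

Equilibrium: 356 - 8P = 4P - 4, so 360 = 12P and P* = 30, Q* = 116.
The floor of 35 is above the equilibrium price 30, so it binds.
At P = 35: Qd = 356 - 8·35 = 76 and Qs = 4·35 - 4 = 136.
Producer surplus without the control is ½ · (30 - 1) · 116 = 1682.
With the floor, 76 units are sold at 35. The supply price at Q = 76 is 20, so PS = ½ · [(35 - 1) + (35 - 20)] · 76 = 1862.
Change in producer surplus = 1862 - 1682 = 180.

180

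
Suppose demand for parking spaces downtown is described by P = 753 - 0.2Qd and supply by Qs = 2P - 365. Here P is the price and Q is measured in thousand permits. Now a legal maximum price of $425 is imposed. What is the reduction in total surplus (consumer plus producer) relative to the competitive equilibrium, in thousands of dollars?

Rearranging demand gives Qd = 3765 - 5P. In a free market, 3765 - 5P = 2P - 365 gives the equilibrium P* = 590, Q* = 815.
The ceiling of 425 is below the equilibrium price 590, so it binds.
At P = 425: Qd = 3765 - 5·425 = 1640 and Qs = 2·425 - 365 = 485.
Quantity traded falls to 485. At Q = 485 the demand price is (3765 - 485)/5 = 656 and the supply price is (365 + 485)/2 = 425.
Deadweight loss = ½ · (656 - 425) · (815 - 485) = ½ · 231 · 330 = 38115.

38115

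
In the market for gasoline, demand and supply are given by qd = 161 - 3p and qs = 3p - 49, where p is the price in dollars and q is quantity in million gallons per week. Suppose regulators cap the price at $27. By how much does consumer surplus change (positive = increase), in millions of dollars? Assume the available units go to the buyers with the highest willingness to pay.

Equilibrium: 161 - 3p = 3p - 49, so 210 = 6p and p* = 35, q* = 56.
Since 27 < 35, the ceiling is binding.
At p = 27: qd = 161 - 3·27 = 80 and qs = 3·27 - 49 = 32.
Consumer surplus without the control is ½ · (161/3 - 35) · 56 = 1568/3.
With the ceiling, 32 units are sold at 27 (assume they go to the highest-value buyers). The demand price at q = 32 is 43, so CS = ½ · [(161/3 - 27) + (43 - 27)] · 32 = 2048/3.
Change in consumer surplus = 2048/3 - 1568/3 = 160.

160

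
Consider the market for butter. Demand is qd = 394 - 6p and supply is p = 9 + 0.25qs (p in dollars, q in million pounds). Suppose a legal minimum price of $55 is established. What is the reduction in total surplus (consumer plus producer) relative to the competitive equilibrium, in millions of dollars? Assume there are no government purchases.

Rearranging supply gives qs = 4p - 36. Without the control the market clears where 394 - 6p = 4p - 36, i.e. p* = 43 and q* = 136.
Because the floor (55) lies above the market-clearing price, it is binding.
At p = 55: qd = 394 - 6·55 = 64 and qs = 4·55 - 36 = 184.
Quantity traded falls to 64. At q = 64 the demand price is (394 - 64)/6 = 55 and the supply price is (36 + 64)/4 = 25.
Deadweight loss = ½ · (55 - 25) · (136 - 64) = ½ · 30 · 72 = 1080.

1080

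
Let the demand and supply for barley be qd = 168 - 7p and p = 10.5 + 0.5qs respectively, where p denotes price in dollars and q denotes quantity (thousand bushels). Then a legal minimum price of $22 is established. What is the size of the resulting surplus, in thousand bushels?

9

Rearranging supply gives qs = 2p - 21. Without the control the market clears where 168 - 7p = 2p - 21, i.e. p* = 21 and q* = 21.
Because the floor (22) lies above the market-clearing price, it is binding.
At p = 22: qd = 168 - 7·22 = 14 and qs = 2·22 - 21 = 23.
Surplus = qs - qd = 23 - 14 = 9.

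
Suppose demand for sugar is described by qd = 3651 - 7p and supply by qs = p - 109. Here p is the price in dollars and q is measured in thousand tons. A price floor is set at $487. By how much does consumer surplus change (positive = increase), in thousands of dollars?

-5125.5

Without the control the market clears where 3651 - 7p = p - 109, i.e. p* = 470 and q* = 361.
The floor of 487 is above the equilibrium price 470, so it binds.
At p = 487: qd = 3651 - 7·487 = 242 and qs = 487 - 109 = 378.
Consumer surplus without the control is ½ · (3651/7 - 470) · 361 = 130321/14.
With the floor, consumers buy 242 units at 487, so CS = ½ · (3651/7 - 487) · 242 = 29282/7.
Change in consumer surplus = 29282/7 - 130321/14 = -5125.5.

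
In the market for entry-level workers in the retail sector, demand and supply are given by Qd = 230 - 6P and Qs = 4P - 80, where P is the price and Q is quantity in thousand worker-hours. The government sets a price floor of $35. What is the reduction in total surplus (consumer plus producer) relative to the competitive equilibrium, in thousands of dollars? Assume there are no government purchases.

120

In a free market, 230 - 6P = 4P - 80 gives the equilibrium P* = 31, Q* = 44.
Since 35 > 31, the floor is binding.
At P = 35: Qd = 230 - 6·35 = 20 and Qs = 4·35 - 80 = 60.
Quantity traded falls to 20. At Q = 20 the demand price is (230 - 20)/6 = 35 and the supply price is (80 + 20)/4 = 25.
Deadweight loss = ½ · (35 - 25) · (44 - 20) = ½ · 10 · 24 = 120.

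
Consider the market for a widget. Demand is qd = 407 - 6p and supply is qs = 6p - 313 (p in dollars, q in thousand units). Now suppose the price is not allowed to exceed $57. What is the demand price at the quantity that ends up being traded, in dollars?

Setting quantity demanded equal to quantity supplied, 407 - 6p = 6p - 313, gives p* = 60 and q* = 47.
Since 57 < 60, the ceiling is binding.
At p = 57: qd = 407 - 6·57 = 65 and qs = 6·57 - 313 = 29.
Only 29 units reach the market. On the demand curve, the marginal buyer's willingness to pay at q = 29 is (407 - 29)/6 = 63.

63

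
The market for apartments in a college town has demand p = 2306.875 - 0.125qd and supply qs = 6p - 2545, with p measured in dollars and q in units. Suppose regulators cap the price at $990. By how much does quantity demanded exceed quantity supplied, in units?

Rearranging demand gives qd = 18455 - 8p. Without the control the market clears where 18455 - 8p = 6p - 2545, i.e. p* = 1500 and q* = 6455.
Since 990 < 1500, the ceiling is binding.
At p = 990: qd = 18455 - 8·990 = 10535 and qs = 6·990 - 2545 = 3395.
Shortage = qd - qs = 10535 - 3395 = 7140.

7140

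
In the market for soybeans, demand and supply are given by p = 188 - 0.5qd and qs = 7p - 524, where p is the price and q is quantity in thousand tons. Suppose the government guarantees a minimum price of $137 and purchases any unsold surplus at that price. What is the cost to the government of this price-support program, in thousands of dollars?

45621

Rearranging demand gives qd = 376 - 2p. Setting quantity demanded equal to quantity supplied, 376 - 2p = 7p - 524, gives p* = 100 and q* = 176.
Because the floor (137) lies above the market-clearing price, it is binding.
At p = 137: qd = 376 - 2·137 = 102 and qs = 7·137 - 524 = 435.
Surplus = qs - qd = 333.
Government expenditure = surplus × support price = 333 × 137 = 45621.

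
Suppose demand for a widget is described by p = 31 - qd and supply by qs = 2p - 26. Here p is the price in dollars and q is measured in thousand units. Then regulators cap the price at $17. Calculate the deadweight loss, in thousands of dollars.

12

Rearranging demand gives qd = 31 - p. Setting quantity demanded equal to quantity supplied, 31 - p = 2p - 26, gives p* = 19 and q* = 12.
Since 17 < 19, the ceiling is binding.
At p = 17: qd = 31 - 17 = 14 and qs = 2·17 - 26 = 8.
Quantity traded falls to 8. At q = 8 the demand price is 31 - 8 = 23 and the supply price is (26 + 8)/2 = 17.
Deadweight loss = ½ · (23 - 17) · (12 - 8) = ½ · 6 · 4 = 12.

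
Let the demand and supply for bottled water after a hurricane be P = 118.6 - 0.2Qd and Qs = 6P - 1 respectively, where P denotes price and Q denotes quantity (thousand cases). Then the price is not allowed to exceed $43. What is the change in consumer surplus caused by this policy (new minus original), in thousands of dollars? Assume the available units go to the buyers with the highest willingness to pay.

2391.4

Rearranging demand gives Qd = 593 - 5P. Without the control the market clears where 593 - 5P = 6P - 1, i.e. P* = 54 and Q* = 323.
The ceiling of 43 is below the equilibrium price 54, so it binds.
At P = 43: Qd = 593 - 5·43 = 378 and Qs = 6·43 - 1 = 257.
Consumer surplus without the control is ½ · (118.6 - 54) · 323 = 10432.9.
With the ceiling, 257 units are sold at 43 (assume they go to the highest-value buyers). The demand price at Q = 257 is 67.2, so CS = ½ · [(118.6 - 43) + (67.2 - 43)] · 257 = 12824.3.
Change in consumer surplus = 12824.3 - 10432.9 = 2391.4.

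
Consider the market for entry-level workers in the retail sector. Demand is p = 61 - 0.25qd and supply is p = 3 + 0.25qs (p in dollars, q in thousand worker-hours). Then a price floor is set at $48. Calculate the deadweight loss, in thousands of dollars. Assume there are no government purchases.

Rearranging demand gives qd = 244 - 4p; rearranging supply gives qs = 4p - 12. Equilibrium: 244 - 4p = 4p - 12, so 256 = 8p and p* = 32, q* = 116.
The floor of 48 is above the equilibrium price 32, so it binds.
At p = 48: qd = 244 - 4·48 = 52 and qs = 4·48 - 12 = 180.
Quantity traded falls to 52. At q = 52 the demand price is (244 - 52)/4 = 48 and the supply price is (12 + 52)/4 = 16.
Deadweight loss = ½ · (48 - 16) · (116 - 52) = ½ · 32 · 64 = 1024.

1024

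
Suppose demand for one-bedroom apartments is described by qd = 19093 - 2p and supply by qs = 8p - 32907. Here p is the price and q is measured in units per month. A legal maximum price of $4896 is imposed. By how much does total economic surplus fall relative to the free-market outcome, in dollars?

Setting quantity demanded equal to quantity supplied, 19093 - 2p = 8p - 32907, gives p* = 5200 and q* = 8693.
Since 4896 < 5200, the ceiling is binding.
At p = 4896: qd = 19093 - 2·4896 = 9301 and qs = 8·4896 - 32907 = 6261.
Quantity traded falls to 6261. At q = 6261 the demand price is (19093 - 6261)/2 = 6416 and the supply price is (32907 + 6261)/8 = 4896.
Deadweight loss = ½ · (6416 - 4896) · (8693 - 6261) = ½ · 1520 · 2432 = 1848320.

1848320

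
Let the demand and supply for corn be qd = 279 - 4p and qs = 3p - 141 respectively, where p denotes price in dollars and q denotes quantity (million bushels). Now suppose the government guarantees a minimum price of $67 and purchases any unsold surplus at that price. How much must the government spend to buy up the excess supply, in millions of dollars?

Equilibrium: 279 - 4p = 3p - 141, so 420 = 7p and p* = 60, q* = 39.
Because the floor (67) lies above the market-clearing price, it is binding.
At p = 67: qd = 279 - 4·67 = 11 and qs = 3·67 - 141 = 60.
Surplus = qs - qd = 49.
Government expenditure = surplus × support price = 49 × 67 = 3283.

3283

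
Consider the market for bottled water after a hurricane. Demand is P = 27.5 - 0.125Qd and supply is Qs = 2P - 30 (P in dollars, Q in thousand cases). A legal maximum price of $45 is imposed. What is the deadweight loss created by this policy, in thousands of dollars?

0

Rearranging demand gives Qd = 220 - 8P. Setting quantity demanded equal to quantity supplied, 220 - 8P = 2P - 30, gives P* = 25 and Q* = 20.
Since 45 is above P* = 25, the ceiling does not bind and the free-market outcome prevails.
Since the control does not bind, no trades are prevented and deadweight loss is zero.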